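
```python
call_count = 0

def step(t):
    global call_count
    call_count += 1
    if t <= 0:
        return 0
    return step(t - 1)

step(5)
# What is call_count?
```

Linear recursion stepping by 1: 6 calls from t=5 down to ≤0.

Answer: 6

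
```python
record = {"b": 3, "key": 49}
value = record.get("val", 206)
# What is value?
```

Trace:
`record = {"b": 3, "key": 49}` → record = {'b': 3, 'key': 49}
`value = record.get("val", 206)` → value = 206
So value = 206

Answer: 206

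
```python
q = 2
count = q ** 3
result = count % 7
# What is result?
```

Trace:
`q = 2` → q = 2
`count = q ** 3` → count = 8
`result = count % 7` → result = 1
So result = 1

Answer: 1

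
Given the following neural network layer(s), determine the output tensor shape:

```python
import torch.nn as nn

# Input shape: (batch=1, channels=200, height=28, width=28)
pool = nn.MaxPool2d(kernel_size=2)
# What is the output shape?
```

Input: (1, 200, 28, 28) -> Output: (1, 200, 14, 14)

Answer: (1, 200, 14, 14)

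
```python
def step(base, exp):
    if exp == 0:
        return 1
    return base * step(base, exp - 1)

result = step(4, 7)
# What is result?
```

step(4, 7) = 4 * 4 * 4 * 4 * 4 * 4 * 4 = 16384

Answer: 16384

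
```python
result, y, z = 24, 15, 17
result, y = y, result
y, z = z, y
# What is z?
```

Trace:
`result, y, z = 24, 15, 17` → result = 24; y = 15; z = 17
`result, y = y, result` → result = 15; y = 24
`y, z = z, y` → y = 17; z = 24
So z = 24

Answer: 24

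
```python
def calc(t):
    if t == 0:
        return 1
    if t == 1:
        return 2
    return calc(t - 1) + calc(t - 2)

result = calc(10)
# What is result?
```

Build up from base cases: calc(0)=1, calc(1)=2, calc(2)=3, calc(3)=5, calc(4)=8, calc(5)=13, calc(6)=21, ..., calc(10)=144

Answer: 144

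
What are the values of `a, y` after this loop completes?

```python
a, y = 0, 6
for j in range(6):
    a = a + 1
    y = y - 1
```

a goes 0→6, y goes 6→0
`a, y` takes the values: (0, 6) → (1, 6) → (1, 5) → (2, 5) → (2, 4) → (3, 4) → (3, 3) → (4, 3) → (4, 2) → (5, 2) → (5, 1) → (6, 1) → (6, 0)

Answer: 6, 0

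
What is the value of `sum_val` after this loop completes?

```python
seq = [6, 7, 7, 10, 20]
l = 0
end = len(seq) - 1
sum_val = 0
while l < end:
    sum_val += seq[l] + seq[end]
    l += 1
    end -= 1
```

Sum of pairs from ends
`sum_val` takes the values: 0 → 26 → 43

Answer: 43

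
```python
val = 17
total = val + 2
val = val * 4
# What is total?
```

Trace:
`val = 17` → val = 17
`total = val + 2` → total = 19
`val = val * 4` → val = 68
So total = 19

Answer: 19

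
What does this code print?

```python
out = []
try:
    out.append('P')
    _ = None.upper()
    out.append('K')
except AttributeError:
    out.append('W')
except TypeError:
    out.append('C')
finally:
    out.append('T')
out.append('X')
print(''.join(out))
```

Execution trace: 'P' (try body) → 'W' (except AttributeError) → 'T' (finally) → 'X' (after the try/except). Output: PWTX

Answer: PWTX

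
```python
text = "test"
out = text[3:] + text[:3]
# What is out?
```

Trace:
`text = "test"` → text = 'test'
`out = text[3:] + text[:3]` → out = 'ttes'
So out = 'ttes'

Answer: 'ttes'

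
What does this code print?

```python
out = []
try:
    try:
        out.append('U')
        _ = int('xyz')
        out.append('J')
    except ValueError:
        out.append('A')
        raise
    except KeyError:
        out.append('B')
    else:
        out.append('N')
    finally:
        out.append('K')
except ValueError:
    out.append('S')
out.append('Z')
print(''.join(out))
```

Execution trace: 'U' (try body) → 'A' (except ValueError) → 'K' (finally) → 'S' (outer except ValueError) → 'Z' (after the try/except). Output: UAKSZ

Answer: UAKSZ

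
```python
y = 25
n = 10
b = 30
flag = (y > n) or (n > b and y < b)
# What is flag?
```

Trace:
`y = 25` → y = 25
`n = 10` → n = 10
`b = 30` → b = 30
`flag = (y > n) or (n > b and y < b)` → flag = True
So flag = True

Answer: True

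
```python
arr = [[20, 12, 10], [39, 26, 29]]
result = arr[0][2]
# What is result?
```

Trace:
`arr = [[20, 12, 10], [39, 26, 29]]` → arr = [[20, 12, 10], [39, 26, 29]]
`result = arr[0][2]` → result = 10
So result = 10

Answer: 10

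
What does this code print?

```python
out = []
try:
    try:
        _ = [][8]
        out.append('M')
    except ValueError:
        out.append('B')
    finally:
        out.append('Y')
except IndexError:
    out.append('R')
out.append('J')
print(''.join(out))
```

Execution trace: 'Y' (finally) → 'R' (outer except IndexError) → 'J' (after the try/except). Output: YRJ

Answer: YRJ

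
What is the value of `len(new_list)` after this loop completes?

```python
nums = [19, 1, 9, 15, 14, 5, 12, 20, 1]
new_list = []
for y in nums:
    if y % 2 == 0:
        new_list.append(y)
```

Count even numbers in [19, 1, 9, 15, 14, 5, 12, 20, 1]
`new_list` takes the values: [] → [14] → [14, 12] → [14, 12, 20]
So `len(new_list)` = 3

Answer: 3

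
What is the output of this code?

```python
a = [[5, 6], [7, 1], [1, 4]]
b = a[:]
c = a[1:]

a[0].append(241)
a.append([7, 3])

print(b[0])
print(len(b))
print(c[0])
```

Key concept: slice with nested mutation.
Step by step:
`a = [[5, 6], [7, 1], [1, 4]]` → a = [[5, 6], [7, 1], [1, 4]]
`b = a[:]` → b = [[5, 6], [7, 1], [1, 4]]
`c = a[1:]` → c = [[7, 1], [1, 4]]
`a[0].append(241)` → a = [[5, 6, 241], [7, 1], [1, 4]]; b = [[5, 6, 241], [7, 1], [1, 4]]
`a.append([7, 3])` → a = [[5, 6, 241], [7, 1], [1, 4], [7, 3]]
`print(b[0])` → prints [5, 6, 241]
`print(len(b))` → prints 3
`print(c[0])` → prints [7, 1]

Answer:
[5, 6, 241]
3
[7, 1]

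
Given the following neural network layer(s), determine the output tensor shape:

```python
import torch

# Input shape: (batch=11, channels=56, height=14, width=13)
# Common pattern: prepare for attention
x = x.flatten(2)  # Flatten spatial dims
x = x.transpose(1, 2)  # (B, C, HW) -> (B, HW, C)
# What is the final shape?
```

Input: (11, 56, 14, 13) -> after flatten(2): (11, 56, 182) -> Output: (11, 182, 56)

Answer: (11, 182, 56)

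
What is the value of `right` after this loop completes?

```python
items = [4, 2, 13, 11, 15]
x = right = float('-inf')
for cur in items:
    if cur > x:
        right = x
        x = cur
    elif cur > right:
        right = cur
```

Second largest (with repeats) in [4, 2, 13, 11, 15]
`right` takes the values: -inf → 2 → 4 → 11 → 13

Answer: 13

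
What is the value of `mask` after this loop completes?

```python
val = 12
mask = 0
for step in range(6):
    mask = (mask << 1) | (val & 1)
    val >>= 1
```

Reverse lowest 6 bits of 12
`mask` takes the values: 0 → 1 → 3 → 6 → 12

Answer: 12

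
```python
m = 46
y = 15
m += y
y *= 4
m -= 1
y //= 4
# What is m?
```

Trace:
`m = 46` → m = 46
`y = 15` → y = 15
`m += y` → m = 61
`y *= 4` → y = 60
`m -= 1` → m = 60
`y //= 4` → y = 15
So m = 60

Answer: 60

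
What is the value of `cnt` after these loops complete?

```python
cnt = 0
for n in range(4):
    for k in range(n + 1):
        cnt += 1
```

Triangle: 1 + 2 + ... + 4
`cnt` takes the values: 0 → 1 → 2 → 3 → 4 → 5 → 6 → 7 → 8 → 9 → 10

Answer: 10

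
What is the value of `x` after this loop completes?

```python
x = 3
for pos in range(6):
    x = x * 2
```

Multiply by 2, 6 times: 3 * 2^6 = 192
`x` takes the values: 3 → 6 → 12 → 24 → 48 → 96 → 192

Answer: 192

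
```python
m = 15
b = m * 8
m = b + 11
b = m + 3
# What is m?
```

Trace:
`m = 15` → m = 15
`b = m * 8` → b = 120
`m = b + 11` → m = 131
`b = m + 3` → b = 134
So m = 131

Answer: 131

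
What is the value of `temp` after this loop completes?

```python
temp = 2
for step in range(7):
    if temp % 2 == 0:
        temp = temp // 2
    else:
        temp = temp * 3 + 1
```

Collatz-style transformation from 2
`temp` takes the values: 2 → 1 → 4 → 2 → 1 → 4 → 2 → 1

Answer: 1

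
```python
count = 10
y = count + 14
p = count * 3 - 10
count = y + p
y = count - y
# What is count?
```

Trace:
`count = 10` → count = 10
`y = count + 14` → y = 24
`p = count * 3 - 10` → p = 20
`count = y + p` → count = 44
`y = count - y` → y = 20
So count = 44

Answer: 44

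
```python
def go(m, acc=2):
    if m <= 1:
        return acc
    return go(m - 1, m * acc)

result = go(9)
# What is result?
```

Accumulator trace (n, acc): (9, 2) -> (8, 18) -> (7, 144) -> (6, 1008) -> (5, 6048) -> (4, 30240) -> (3, 120960) -> (2, 362880) -> (1, 725760) -> return 725760

Answer: 725760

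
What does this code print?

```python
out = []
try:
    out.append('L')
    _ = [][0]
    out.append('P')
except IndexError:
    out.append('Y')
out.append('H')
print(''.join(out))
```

Execution trace: 'L' (try body) → 'Y' (except IndexError) → 'H' (after the try/except). Output: LYH

Answer: LYH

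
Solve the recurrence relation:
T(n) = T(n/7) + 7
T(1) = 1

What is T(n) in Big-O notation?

Each step divides n by 7 and adds 7. After log_7(n) steps we reach T(1)=1. So T(n) = 7·log_7(n) + 1 = O(log n).

Answer: O(log n)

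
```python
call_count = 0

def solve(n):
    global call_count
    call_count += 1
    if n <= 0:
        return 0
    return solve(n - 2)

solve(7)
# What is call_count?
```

Linear recursion stepping by 2: 5 calls from n=7 down to ≤0.

Answer: 5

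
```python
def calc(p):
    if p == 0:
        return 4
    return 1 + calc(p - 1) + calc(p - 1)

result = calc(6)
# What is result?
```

calc(p) = 1 + 2·calc(p-1), calc(0)=4. Closed form: (4+1)·2^6 - 1 = 319.

Answer: 319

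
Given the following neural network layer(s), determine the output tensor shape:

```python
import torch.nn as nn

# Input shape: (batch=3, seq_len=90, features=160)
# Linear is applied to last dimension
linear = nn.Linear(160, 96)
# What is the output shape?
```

Input: (3, 90, 160) -> Output: (3, 90, 96)

Answer: (3, 90, 96)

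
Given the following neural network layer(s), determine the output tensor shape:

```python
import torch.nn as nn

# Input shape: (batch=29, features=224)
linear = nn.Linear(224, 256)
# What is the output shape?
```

Input: (29, 224) -> Output: (29, 256)

Answer: (29, 256)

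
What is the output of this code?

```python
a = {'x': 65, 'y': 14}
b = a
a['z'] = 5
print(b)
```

Key concept: dict aliasing.
Step by step:
`a = {'x': 65, 'y': 14}` → a = {'x': 65, 'y': 14}
`b = a` → b = {'x': 65, 'y': 14} (same object as a)
`a['z'] = 5` → a = {'x': 65, 'y': 14, 'z': 5} (same object as b); b = {'x': 65, 'y': 14, 'z': 5} (same object as a)
`print(b)` → prints {'x': 65, 'y': 14, 'z': 5}

Answer: {'x': 65, 'y': 14, 'z': 5}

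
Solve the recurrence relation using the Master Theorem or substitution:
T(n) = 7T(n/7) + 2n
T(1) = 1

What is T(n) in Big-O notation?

By Master Theorem: a=7, b=7, f(n)=2n. Since log_7(7) = 1 and f(n) = Θ(n^1), Case 2 applies. T(n) = O(n log n).

Answer: O(n log n)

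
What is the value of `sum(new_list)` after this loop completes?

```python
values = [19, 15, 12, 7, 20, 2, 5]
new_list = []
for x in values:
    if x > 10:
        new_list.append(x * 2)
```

Sum of doubled values > 10
`new_list` takes the values: [] → [38] → [38, 30] → [38, 30, 24] → [38, 30, 24, 40]
So `sum(new_list)` = 132

Answer: 132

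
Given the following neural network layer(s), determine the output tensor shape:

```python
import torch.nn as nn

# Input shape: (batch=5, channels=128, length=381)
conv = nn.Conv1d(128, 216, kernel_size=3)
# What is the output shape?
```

Input: (5, 128, 381) -> Output: (5, 216, 379)

Answer: (5, 216, 379)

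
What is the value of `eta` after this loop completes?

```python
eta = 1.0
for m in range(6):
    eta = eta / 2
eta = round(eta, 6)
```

Halving LR 6 times: 1 / 2^6
`eta` takes the values: 1.0 → 0.5 → 0.25 → 0.125 → 0.0625 → 0.03125 → 0.015625

Answer: 0.015625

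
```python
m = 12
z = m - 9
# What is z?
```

Trace:
`m = 12` → m = 12
`z = m - 9` → z = 3
So z = 3

Answer: 3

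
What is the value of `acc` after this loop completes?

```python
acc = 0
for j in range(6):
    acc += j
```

Sum of 0 to 5 = 15
`acc` takes the values: 0 → 1 → 3 → 6 → 10 → 15

Answer: 15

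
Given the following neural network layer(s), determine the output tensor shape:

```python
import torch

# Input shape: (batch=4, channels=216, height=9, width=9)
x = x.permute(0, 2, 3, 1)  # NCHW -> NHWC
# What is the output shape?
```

Input: (4, 216, 9, 9) -> Output: (4, 9, 9, 216)

Answer: (4, 9, 9, 216)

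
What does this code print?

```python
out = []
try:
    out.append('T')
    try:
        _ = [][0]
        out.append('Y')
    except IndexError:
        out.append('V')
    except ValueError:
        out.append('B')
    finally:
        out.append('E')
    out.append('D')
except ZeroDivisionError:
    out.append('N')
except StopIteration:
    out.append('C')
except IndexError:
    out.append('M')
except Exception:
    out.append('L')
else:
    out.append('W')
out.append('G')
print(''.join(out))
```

Execution trace: 'T' (try body) → 'V' (inner except IndexError) → 'E' (inner finally) → 'D' (try body, no exception) → 'W' (else) → 'G' (after the try/except). Output: TVEDWG

Answer: TVEDWG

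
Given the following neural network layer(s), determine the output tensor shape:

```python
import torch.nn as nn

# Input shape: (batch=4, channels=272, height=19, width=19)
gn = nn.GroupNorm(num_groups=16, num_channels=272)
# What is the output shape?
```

Input: (4, 272, 19, 19) -> Output: (4, 272, 19, 19)

Answer: (4, 272, 19, 19)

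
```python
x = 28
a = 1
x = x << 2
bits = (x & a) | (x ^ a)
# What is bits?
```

Trace:
`x = 28` → x = 28
`a = 1` → a = 1
`x = x << 2` → x = 112
`bits = (x & a) | (x ^ a)` → bits = 113
So bits = 113

Answer: 113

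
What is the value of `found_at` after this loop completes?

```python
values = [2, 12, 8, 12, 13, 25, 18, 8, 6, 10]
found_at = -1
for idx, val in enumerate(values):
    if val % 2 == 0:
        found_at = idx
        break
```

First even number index in [2, 12, 8, 12, 13, 25, 18, 8, 6, 10]
`found_at` takes the values: -1 → 0

Answer: 0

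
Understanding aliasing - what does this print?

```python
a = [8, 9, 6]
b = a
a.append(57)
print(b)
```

Key concept: basic list aliasing.
Step by step:
`a = [8, 9, 6]` → a = [8, 9, 6]
`b = a` → b = [8, 9, 6] (same object as a)
`a.append(57)` → a = [8, 9, 6, 57] (same object as b); b = [8, 9, 6, 57] (same object as a)
`print(b)` → prints [8, 9, 6, 57]

Answer: [8, 9, 6, 57]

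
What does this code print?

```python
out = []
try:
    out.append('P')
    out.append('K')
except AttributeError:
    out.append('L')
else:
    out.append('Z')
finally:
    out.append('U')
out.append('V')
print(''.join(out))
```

Execution trace: 'P' (try body) → 'K' (try body, no exception) → 'Z' (else) → 'U' (finally) → 'V' (after the try/except). Output: PKZUV

Answer: PKZUV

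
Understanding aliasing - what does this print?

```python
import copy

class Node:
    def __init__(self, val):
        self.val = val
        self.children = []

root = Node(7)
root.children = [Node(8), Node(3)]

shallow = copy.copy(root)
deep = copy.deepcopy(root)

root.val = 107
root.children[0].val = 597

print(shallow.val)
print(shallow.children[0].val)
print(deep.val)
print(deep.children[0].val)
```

Key concept: deep copy with custom objects.
Step by step:
`root = Node(7)` → root = Node(val=7, children=[])
`root.children = [Node(8), Node(3)]` → root = Node(val=7, children=[Node(val=8, children=[]), Node(val=3, children=[])])
`shallow = copy.copy(root)` → shallow = Node(val=7, children=[Node(val=8, children=[]), Node(val=3, children=[])])
`deep = copy.deepcopy(root)` → deep = Node(val=7, children=[Node(val=8, children=[]), Node(val=3, children=[])])
`root.val = 107` → root = Node(val=107, children=[Node(val=8, children=[]), Node(val=3, children=[])])
`root.children[0].val = 597` → root = Node(val=107, children=[Node(val=597, children=[]), Node(val=3, children=[])]); shallow = Node(val=7, children=[Node(val=597, children=[]), Node(val=3, children=[])])
`print(shallow.val)` → prints 7
`print(shallow.children[0].val)` → prints 597
`print(deep.val)` → prints 7
`print(deep.children[0].val)` → prints 8

Answer:
7
597
7
8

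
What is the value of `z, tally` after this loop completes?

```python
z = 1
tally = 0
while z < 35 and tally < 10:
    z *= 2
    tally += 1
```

Double until >= 35 or 10 iterations
`z, tally` takes the values: (1, 0) → (2, 0) → (2, 1) → (4, 1) → (4, 2) → (8, 2) → (8, 3) → (16, 3) → (16, 4) → (32, 4) → (32, 5) → (64, 5) → (64, 6)

Answer: 64, 6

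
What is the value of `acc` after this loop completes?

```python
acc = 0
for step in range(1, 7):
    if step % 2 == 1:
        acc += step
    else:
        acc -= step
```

Add odd, subtract even
`acc` takes the values: 0 → 1 → -1 → 2 → -2 → 3 → -3

Answer: -3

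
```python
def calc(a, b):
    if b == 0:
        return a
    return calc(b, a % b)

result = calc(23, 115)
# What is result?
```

calc(23, 115) -> calc(115, 23) -> calc(23, 0) -> 23

Answer: 23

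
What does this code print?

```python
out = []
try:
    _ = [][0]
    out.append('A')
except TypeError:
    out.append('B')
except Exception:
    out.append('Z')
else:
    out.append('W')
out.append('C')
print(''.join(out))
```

Execution trace: 'Z' (except Exception) → 'C' (after the try/except). Output: ZC

Answer: ZC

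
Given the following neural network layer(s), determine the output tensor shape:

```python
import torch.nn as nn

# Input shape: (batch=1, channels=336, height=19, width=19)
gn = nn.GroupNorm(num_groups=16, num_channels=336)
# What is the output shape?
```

Input: (1, 336, 19, 19) -> Output: (1, 336, 19, 19)

Answer: (1, 336, 19, 19)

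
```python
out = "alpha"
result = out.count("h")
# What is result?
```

Trace:
`out = "alpha"` → out = 'alpha'
`result = out.count("h")` → result = 1
So result = 1

Answer: 1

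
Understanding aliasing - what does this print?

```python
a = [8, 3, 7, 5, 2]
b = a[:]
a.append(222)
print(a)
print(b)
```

Key concept: slice [:] creates copy.
Step by step:
`a = [8, 3, 7, 5, 2]` → a = [8, 3, 7, 5, 2]
`b = a[:]` → b = [8, 3, 7, 5, 2]
`a.append(222)` → a = [8, 3, 7, 5, 2, 222]
`print(a)` → prints [8, 3, 7, 5, 2, 222]
`print(b)` → prints [8, 3, 7, 5, 2]

Answer:
[8, 3, 7, 5, 2, 222]
[8, 3, 7, 5, 2]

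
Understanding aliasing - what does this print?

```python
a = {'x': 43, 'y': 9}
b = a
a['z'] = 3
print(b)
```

Key concept: dict aliasing.
Step by step:
`a = {'x': 43, 'y': 9}` → a = {'x': 43, 'y': 9}
`b = a` → b = {'x': 43, 'y': 9} (same object as a)
`a['z'] = 3` → a = {'x': 43, 'y': 9, 'z': 3} (same object as b); b = {'x': 43, 'y': 9, 'z': 3} (same object as a)
`print(b)` → prints {'x': 43, 'y': 9, 'z': 3}

Answer: {'x': 43, 'y': 9, 'z': 3}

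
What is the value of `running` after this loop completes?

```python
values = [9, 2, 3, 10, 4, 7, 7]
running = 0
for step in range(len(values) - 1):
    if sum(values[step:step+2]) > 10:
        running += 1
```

Count windows with sum > 10
`running` takes the values: 0 → 1 → 2 → 3 → 4 → 5

Answer: 5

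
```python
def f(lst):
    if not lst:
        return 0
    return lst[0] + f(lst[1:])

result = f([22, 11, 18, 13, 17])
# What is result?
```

22 + 11 + 18 + 13 + 17 + 0 = 81

Answer: 81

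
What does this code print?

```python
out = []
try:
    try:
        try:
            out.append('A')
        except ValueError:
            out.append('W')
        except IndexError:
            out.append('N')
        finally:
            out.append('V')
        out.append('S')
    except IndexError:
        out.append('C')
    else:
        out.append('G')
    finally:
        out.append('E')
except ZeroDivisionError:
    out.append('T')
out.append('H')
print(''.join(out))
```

Execution trace: 'A' (inner try body, no exception) → 'V' (inner finally) → 'S' (try body, no exception) → 'G' (else) → 'E' (finally) → 'H' (after the try/except). Output: AVSGEH

Answer: AVSGEH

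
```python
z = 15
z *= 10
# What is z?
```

Trace:
`z = 15` → z = 15
`z *= 10` → z = 150
So z = 150

Answer: 150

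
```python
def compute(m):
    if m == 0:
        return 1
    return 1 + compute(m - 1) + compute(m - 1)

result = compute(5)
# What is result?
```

compute(m) = 1 + 2·compute(m-1), compute(0)=1. Closed form: (1+1)·2^5 - 1 = 63.

Answer: 63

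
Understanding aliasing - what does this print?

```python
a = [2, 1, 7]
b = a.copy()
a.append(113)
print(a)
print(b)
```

Key concept: list.copy() creates independent copy.
Step by step:
`a = [2, 1, 7]` → a = [2, 1, 7]
`b = a.copy()` → b = [2, 1, 7]
`a.append(113)` → a = [2, 1, 7, 113]
`print(a)` → prints [2, 1, 7, 113]
`print(b)` → prints [2, 1, 7]

Answer:
[2, 1, 7, 113]
[2, 1, 7]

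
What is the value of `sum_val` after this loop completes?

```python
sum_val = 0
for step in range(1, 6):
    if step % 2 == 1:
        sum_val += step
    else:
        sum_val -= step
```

Add odd, subtract even
`sum_val` takes the values: 0 → 1 → -1 → 2 → -2 → 3

Answer: 3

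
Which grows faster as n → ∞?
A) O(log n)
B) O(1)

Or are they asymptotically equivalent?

O(log n) vs O(1): Higher order terms dominate.

Answer: A) O(log n) grows faster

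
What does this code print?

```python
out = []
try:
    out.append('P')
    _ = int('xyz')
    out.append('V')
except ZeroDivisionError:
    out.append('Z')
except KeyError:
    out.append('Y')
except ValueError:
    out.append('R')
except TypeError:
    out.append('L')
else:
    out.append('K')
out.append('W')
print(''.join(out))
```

Execution trace: 'P' (try body) → 'R' (except ValueError) → 'W' (after the try/except). Output: PRW

Answer: PRW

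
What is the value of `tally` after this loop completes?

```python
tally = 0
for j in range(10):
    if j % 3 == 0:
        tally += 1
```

Count numbers divisible by 3 in range(10)
`tally` takes the values: 0 → 1 → 2 → 3 → 4

Answer: 4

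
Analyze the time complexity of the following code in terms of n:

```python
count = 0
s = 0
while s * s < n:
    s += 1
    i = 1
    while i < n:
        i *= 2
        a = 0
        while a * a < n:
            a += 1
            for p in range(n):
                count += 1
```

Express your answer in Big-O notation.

Each loop level contributes: √n × log n × √n × n. Multiplying the contributions gives O(n^2 log n).

Answer: O(n^2 log n)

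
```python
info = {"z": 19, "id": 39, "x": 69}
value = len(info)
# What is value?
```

Trace:
`info = {"z": 19, "id": 39, "x": 69}` → info = {'z': 19, 'id': 39, 'x': 69}
`value = len(info)` → value = 3
So value = 3

Answer: 3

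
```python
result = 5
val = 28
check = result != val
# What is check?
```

Trace:
`result = 5` → result = 5
`val = 28` → val = 28
`check = result != val` → check = True
So check = True

Answer: True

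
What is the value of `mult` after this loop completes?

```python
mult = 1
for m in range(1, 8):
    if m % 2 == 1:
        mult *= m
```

Product of odd numbers 1 to 7
`mult` takes the values: 1 → 3 → 15 → 105

Answer: 105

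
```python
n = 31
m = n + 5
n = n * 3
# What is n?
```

Trace:
`n = 31` → n = 31
`m = n + 5` → m = 36
`n = n * 3` → n = 93
So n = 93

Answer: 93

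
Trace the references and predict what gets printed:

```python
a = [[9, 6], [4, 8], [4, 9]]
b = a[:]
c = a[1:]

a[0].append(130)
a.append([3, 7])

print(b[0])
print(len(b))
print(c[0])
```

Key concept: slice with nested mutation.
Step by step:
`a = [[9, 6], [4, 8], [4, 9]]` → a = [[9, 6], [4, 8], [4, 9]]
`b = a[:]` → b = [[9, 6], [4, 8], [4, 9]]
`c = a[1:]` → c = [[4, 8], [4, 9]]
`a[0].append(130)` → a = [[9, 6, 130], [4, 8], [4, 9]]; b = [[9, 6, 130], [4, 8], [4, 9]]
`a.append([3, 7])` → a = [[9, 6, 130], [4, 8], [4, 9], [3, 7]]
`print(b[0])` → prints [9, 6, 130]
`print(len(b))` → prints 3
`print(c[0])` → prints [4, 8]

Answer:
[9, 6, 130]
3
[4, 8]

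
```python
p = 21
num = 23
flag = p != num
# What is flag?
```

Trace:
`p = 21` → p = 21
`num = 23` → num = 23
`flag = p != num` → flag = True
So flag = True

Answer: True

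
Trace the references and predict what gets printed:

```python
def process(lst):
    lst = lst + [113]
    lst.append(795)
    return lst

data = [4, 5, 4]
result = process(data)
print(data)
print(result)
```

Key concept: rebinding parameter vs mutation.
Step by step:
`data = [4, 5, 4]` → data = [4, 5, 4]
`result = process(data)` → result = [4, 5, 4, 113, 795]
`print(data)` → prints [4, 5, 4]
`print(result)` → prints [4, 5, 4, 113, 795]

Answer:
[4, 5, 4]
[4, 5, 4, 113, 795]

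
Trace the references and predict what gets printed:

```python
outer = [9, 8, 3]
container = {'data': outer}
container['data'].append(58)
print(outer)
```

Key concept: dict holds reference to list.
Step by step:
`outer = [9, 8, 3]` → outer = [9, 8, 3]
`container = {'data': outer}` → container = {'data': [9, 8, 3]}
`container['data'].append(58)` → outer = [9, 8, 3, 58]; container = {'data': [9, 8, 3, 58]}
`print(outer)` → prints [9, 8, 3, 58]

Answer: [9, 8, 3, 58]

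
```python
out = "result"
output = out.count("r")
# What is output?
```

Trace:
`out = "result"` → out = 'result'
`output = out.count("r")` → output = 1
So output = 1

Answer: 1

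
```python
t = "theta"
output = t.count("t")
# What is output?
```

Trace:
`t = "theta"` → t = 'theta'
`output = t.count("t")` → output = 2
So output = 2

Answer: 2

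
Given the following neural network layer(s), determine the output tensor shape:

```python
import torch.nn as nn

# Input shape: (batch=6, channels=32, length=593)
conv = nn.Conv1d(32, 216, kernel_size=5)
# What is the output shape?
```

Input: (6, 32, 593) -> Output: (6, 216, 589)

Answer: (6, 216, 589)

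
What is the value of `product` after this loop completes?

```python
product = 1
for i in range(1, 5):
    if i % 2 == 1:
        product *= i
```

Product of odd numbers 1 to 4
`product` takes the values: 1 → 3

Answer: 3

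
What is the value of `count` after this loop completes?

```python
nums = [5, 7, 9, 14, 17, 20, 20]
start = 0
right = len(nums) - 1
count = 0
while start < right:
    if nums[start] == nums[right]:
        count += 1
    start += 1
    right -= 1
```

Count matching pairs from ends
`count` takes the values: 0

Answer: 0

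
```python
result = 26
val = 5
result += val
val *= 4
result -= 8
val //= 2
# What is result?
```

Trace:
`result = 26` → result = 26
`val = 5` → val = 5
`result += val` → result = 31
`val *= 4` → val = 20
`result -= 8` → result = 23
`val //= 2` → val = 10
So result = 23

Answer: 23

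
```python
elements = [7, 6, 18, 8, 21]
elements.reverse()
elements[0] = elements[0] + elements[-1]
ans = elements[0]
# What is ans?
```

Trace:
`elements = [7, 6, 18, 8, 21]` → elements = [7, 6, 18, 8, 21]
`elements.reverse()` → elements = [21, 8, 18, 6, 7]
`elements[0] = elements[0] + elements[-1]` → elements = [28, 8, 18, 6, 7]
`ans = elements[0]` → ans = 28
So ans = 28

Answer: 28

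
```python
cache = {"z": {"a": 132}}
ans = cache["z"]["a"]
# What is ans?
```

Trace:
`cache = {"z": {"a": 132}}` → cache = {'z': {'a': 132}}
`ans = cache["z"]["a"]` → ans = 132
So ans = 132

Answer: 132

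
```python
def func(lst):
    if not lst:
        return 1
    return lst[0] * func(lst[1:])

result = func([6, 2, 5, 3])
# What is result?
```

Product over [6, 2, 5, 3] = 6 * 2 * 5 * 3 = 180

Answer: 180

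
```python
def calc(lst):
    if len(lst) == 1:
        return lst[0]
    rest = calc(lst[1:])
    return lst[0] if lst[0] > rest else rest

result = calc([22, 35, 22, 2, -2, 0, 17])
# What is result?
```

Recursive max over [22, 35, 22, 2, -2, 0, 17] = 35

Answer: 35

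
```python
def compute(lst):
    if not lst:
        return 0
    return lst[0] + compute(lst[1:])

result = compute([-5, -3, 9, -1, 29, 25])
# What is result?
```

(-5) + (-3) + 9 + (-1) + 29 + 25 + 0 = 54

Answer: 54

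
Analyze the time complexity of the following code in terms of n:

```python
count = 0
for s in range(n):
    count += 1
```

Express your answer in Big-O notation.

Each loop level contributes: n. Multiplying the contributions gives O(n).

Answer: O(n)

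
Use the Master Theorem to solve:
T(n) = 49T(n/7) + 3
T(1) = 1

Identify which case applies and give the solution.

a=49, b=7, f(n)=3. log_7(49) = 2. Since c=0 < 2, Case 1 applies: T(n) = Θ(n^log_b(a)) = O(n^2).

Answer: O(n^2) - Case 1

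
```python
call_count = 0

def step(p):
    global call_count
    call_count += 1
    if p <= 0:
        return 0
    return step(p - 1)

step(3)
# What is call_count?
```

Linear recursion stepping by 1: 4 calls from p=3 down to ≤0.

Answer: 4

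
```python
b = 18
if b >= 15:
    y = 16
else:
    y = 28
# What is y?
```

Trace:
`b = 18` → b = 18
`if b >= 15: ...` → b >= 15 is True → y = 16
So y = 16

Answer: 16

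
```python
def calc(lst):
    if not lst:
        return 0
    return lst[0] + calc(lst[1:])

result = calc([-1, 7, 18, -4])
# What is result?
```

(-1) + 7 + 18 + (-4) + 0 = 20

Answer: 20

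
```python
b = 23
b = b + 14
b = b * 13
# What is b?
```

Trace:
`b = 23` → b = 23
`b = b + 14` → b = 37
`b = b * 13` → b = 481
So b = 481

Answer: 481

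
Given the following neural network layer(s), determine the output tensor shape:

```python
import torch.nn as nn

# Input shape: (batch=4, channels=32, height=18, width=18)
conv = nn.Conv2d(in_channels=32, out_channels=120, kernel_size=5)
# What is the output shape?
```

Input: (4, 32, 18, 18) -> Output: (4, 120, 14, 14)

Answer: (4, 120, 14, 14)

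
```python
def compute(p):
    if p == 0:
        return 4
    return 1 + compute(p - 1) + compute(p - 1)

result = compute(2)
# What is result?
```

compute(p) = 1 + 2·compute(p-1), compute(0)=4. Closed form: (4+1)·2^2 - 1 = 19.

Answer: 19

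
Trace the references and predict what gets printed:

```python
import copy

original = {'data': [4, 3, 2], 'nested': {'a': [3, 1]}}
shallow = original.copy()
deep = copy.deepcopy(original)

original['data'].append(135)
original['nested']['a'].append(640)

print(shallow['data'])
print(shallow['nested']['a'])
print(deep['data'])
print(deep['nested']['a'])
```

Key concept: comparing shallow vs deep copy.
Step by step:
`original = {'data': [4, 3, 2], 'nested': {'a': [3, 1]}}` → original = {'data': [4, 3, 2], 'nested': {'a': [3, 1]}}
`shallow = original.copy()` → shallow = {'data': [4, 3, 2], 'nested': {'a': [3, 1]}}
`deep = copy.deepcopy(original)` → deep = {'data': [4, 3, 2], 'nested': {'a': [3, 1]}}
`original['data'].append(135)` → original = {'data': [4, 3, 2, 135], 'nested': {'a': [3, 1]}}; shallow = {'data': [4, 3, 2, 135], 'nested': {'a': [3, 1]}}
`original['nested']['a'].append(640)` → original = {'data': [4, 3, 2, 135], 'nested': {'a': [3, 1, 640]}}; shallow = {'data': [4, 3, 2, 135], 'nested': {'a': [3, 1, 640]}}
`print(shallow['data'])` → prints [4, 3, 2, 135]
`print(shallow['nested']['a'])` → prints [3, 1, 640]
`print(deep['data'])` → prints [4, 3, 2]
`print(deep['nested']['a'])` → prints [3, 1]

Answer:
[4, 3, 2, 135]
[3, 1, 640]
[4, 3, 2]
[3, 1]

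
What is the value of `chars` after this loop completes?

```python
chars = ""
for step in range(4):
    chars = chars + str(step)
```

Concatenate digits 0 to 3
`chars` takes the values: "" → "0" → "01" → "012" → "0123"

Answer: "0123"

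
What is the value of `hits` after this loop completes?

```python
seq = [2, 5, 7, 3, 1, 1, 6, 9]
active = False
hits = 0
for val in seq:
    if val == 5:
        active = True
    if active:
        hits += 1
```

Count elements after first 5 in [2, 5, 7, 3, 1, 1, 6, 9]
`hits` takes the values: 0 → 1 → 2 → 3 → 4 → 5 → 6 → 7

Answer: 7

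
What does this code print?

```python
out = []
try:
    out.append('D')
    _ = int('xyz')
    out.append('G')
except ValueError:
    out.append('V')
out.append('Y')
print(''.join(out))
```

Execution trace: 'D' (try body) → 'V' (except ValueError) → 'Y' (after the try/except). Output: DVY

Answer: DVY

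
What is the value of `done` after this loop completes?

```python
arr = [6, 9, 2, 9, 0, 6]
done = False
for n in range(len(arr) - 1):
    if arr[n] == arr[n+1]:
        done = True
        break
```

Check consecutive duplicates in [6, 9, 2, 9, 0, 6]
`done` takes the values: False

Answer: False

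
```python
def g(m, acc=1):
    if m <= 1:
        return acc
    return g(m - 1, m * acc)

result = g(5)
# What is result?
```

Accumulator trace (n, acc): (5, 1) -> (4, 5) -> (3, 20) -> (2, 60) -> (1, 120) -> return 120

Answer: 120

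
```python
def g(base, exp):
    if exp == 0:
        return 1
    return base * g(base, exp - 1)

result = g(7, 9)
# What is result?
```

g(7, 9) = 7 * 7 * 7 * 7 * 7 * 7 * 7 * 7 * 7 = 40353607

Answer: 40353607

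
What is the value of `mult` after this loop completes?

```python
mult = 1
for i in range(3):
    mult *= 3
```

3^3 = 27
`mult` takes the values: 1 → 3 → 9 → 27

Answer: 27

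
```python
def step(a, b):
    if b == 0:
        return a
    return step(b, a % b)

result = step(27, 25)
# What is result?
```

step(27, 25) -> step(25, 2) -> step(2, 1) -> step(1, 0) -> 1

Answer: 1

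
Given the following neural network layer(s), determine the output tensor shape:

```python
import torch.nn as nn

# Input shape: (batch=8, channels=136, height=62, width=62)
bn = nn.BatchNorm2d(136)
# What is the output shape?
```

Input: (8, 136, 62, 62) -> Output: (8, 136, 62, 62)

Answer: (8, 136, 62, 62)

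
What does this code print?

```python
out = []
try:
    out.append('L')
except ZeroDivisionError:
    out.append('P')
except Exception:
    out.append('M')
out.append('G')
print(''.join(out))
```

Execution trace: 'L' (try body, no exception) → 'G' (after the try/except). Output: LG

Answer: LG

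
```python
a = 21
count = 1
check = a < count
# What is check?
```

Trace:
`a = 21` → a = 21
`count = 1` → count = 1
`check = a < count` → check = False
So check = False

Answer: False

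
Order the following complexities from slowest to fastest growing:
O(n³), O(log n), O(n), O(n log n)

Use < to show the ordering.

Ordered by growth rate: O(log n) < O(n) < O(n log n) < O(n³)

Answer: O(log n) < O(n) < O(n log n) < O(n³)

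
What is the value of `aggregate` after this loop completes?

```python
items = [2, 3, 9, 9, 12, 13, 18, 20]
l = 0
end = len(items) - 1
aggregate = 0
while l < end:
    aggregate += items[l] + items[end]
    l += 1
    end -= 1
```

Sum of pairs from ends
`aggregate` takes the values: 0 → 22 → 43 → 65 → 86

Answer: 86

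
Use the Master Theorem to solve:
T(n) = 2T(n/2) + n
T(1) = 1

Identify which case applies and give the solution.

a=2, b=2, f(n)=n. log_2(2) = 1. Since c=1 = 1, Case 2 applies: T(n) = Θ(n^log_b(a) · log n) = O(n log n).

Answer: O(n log n) - Case 2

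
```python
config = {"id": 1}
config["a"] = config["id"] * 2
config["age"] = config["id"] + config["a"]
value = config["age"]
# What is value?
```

Trace:
`config = {"id": 1}` → config = {'id': 1}
`config["a"] = config["id"] * 2` → config = {'id': 1, 'a': 2}
`config["age"] = config["id"] + config["a"]` → config = {'id': 1, 'a': 2, 'age': 3}
`value = config["age"]` → value = 3
So value = 3

Answer: 3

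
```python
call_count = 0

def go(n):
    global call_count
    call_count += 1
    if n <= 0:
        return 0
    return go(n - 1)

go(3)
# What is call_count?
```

Linear recursion stepping by 1: 4 calls from n=3 down to ≤0.

Answer: 4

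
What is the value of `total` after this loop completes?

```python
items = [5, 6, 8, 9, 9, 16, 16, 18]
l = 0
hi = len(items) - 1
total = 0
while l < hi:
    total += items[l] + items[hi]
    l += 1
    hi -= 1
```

Sum of pairs from ends
`total` takes the values: 0 → 23 → 45 → 69 → 87

Answer: 87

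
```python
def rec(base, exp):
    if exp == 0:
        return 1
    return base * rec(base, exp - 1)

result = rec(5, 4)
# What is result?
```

rec(5, 4) = 5 * 5 * 5 * 5 = 625

Answer: 625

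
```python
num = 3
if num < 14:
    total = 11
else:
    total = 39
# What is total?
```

Trace:
`num = 3` → num = 3
`if num < 14: ...` → num < 14 is True → total = 11
So total = 11

Answer: 11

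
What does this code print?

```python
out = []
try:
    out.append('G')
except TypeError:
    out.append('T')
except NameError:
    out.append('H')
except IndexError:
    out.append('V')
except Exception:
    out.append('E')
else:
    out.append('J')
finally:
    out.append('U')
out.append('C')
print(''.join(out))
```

Execution trace: 'G' (try body, no exception) → 'J' (else) → 'U' (finally) → 'C' (after the try/except). Output: GJUC

Answer: GJUC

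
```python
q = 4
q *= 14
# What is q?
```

Trace:
`q = 4` → q = 4
`q *= 14` → q = 56
So q = 56

Answer: 56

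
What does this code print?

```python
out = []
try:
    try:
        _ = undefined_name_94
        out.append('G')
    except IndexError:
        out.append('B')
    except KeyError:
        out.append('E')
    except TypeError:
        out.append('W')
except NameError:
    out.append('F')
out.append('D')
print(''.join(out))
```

Execution trace: 'F' (outer except NameError) → 'D' (after the try/except). Output: FD

Answer: FD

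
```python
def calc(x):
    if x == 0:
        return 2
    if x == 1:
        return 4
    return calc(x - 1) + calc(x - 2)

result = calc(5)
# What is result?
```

Build up from base cases: calc(0)=2, calc(1)=4, calc(2)=6, calc(3)=10, calc(4)=16, calc(5)=26

Answer: 26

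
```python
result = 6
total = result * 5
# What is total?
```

Trace:
`result = 6` → result = 6
`total = result * 5` → total = 30
So total = 30

Answer: 30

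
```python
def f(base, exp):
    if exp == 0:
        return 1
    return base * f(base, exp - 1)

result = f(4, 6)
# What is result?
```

f(4, 6) = 4 * 4 * 4 * 4 * 4 * 4 = 4096

Answer: 4096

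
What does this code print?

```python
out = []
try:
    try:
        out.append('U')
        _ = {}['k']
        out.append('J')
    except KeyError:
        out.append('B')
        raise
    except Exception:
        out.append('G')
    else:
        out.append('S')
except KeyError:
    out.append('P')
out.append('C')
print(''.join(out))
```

Execution trace: 'U' (inner try body) → 'B' (inner except KeyError) → 'P' (outer except KeyError) → 'C' (after the try/except). Output: UBPC

Answer: UBPC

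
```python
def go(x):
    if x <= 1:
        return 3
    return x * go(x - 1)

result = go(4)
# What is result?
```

go(4) = 4 * 3 * 2 * 3 = 72

Answer: 72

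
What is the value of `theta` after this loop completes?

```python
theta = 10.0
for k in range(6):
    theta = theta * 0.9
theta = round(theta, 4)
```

Exponential decay: 10.0 * 0.9^6
`theta` takes the values: 10.0 → 9.0 → 8.1 → 7.29 → 6.561 → 5.9049 → 5.31441 → 5.3144

Answer: 5.3144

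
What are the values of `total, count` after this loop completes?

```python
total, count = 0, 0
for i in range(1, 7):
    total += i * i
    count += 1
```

Sum of squares and count
`total, count` takes the values: (0, 0) → (1, 0) → (1, 1) → (5, 1) → (5, 2) → (14, 2) → (14, 3) → (30, 3) → (30, 4) → (55, 4) → (55, 5) → (91, 5) → (91, 6)

Answer: 91, 6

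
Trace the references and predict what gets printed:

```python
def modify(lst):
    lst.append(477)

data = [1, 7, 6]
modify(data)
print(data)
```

Key concept: function modifies passed list.
Step by step:
`data = [1, 7, 6]` → data = [1, 7, 6]
`modify(data)` → data = [1, 7, 6, 477]
`print(data)` → prints [1, 7, 6, 477]

Answer: [1, 7, 6, 477]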